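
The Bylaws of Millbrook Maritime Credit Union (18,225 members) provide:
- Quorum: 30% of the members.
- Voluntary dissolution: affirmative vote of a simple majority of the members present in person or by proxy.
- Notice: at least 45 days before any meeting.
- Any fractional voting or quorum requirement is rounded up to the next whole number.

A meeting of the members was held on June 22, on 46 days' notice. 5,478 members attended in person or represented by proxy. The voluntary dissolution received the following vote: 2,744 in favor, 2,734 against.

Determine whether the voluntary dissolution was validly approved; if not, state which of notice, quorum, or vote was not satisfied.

Valid — all requirements satisfied.

Notice: 46 days given; 45 required. Satisfied.
Quorum: 30% of 18,225 = 5,467.50, rounded up to 5,468; 5,478 present. Satisfied.
Vote: requires a majority of those present (5,478); a majority of 5478 is 2740, so 2,740 needed; 2,744 in favor. Satisfied.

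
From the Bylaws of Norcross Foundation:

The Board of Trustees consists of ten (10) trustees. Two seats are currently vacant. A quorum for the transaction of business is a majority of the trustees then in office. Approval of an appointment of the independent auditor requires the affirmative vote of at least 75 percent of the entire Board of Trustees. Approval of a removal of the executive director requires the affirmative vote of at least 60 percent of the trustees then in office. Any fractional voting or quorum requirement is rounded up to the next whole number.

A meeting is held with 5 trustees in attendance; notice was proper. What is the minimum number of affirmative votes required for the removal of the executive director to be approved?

5

The removal of the executive director requires three-fifths of the trustees then in office (8).
3/5 of 8 = 4.80, rounded up to 5.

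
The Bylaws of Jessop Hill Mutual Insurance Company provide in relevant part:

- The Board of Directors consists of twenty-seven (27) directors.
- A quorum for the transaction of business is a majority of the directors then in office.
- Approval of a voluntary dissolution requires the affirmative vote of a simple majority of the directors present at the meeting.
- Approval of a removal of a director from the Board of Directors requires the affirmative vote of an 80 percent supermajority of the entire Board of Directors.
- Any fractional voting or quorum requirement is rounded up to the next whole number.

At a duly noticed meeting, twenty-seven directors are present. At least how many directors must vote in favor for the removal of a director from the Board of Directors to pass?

22

The removal of a director from the Board of Directors requires four-fifths of the entire Board of Directors (27).
4/5 of 27 = 21.60, rounded up to 22.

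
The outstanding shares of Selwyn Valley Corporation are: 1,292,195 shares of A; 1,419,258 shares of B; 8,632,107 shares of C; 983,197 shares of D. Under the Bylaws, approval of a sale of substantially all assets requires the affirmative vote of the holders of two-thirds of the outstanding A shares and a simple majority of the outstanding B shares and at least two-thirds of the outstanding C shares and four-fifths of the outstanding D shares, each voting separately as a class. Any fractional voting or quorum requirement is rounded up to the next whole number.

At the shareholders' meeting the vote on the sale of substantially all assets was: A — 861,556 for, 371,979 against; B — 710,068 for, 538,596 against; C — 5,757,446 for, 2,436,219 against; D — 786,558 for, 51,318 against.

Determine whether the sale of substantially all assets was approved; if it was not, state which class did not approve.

A: 2/3 of 1292195 = 861463.33, rounded up to 861464; 861,464 required, 861,556 in favor — approved.
B: a majority of 1419258 is 709630; 709,630 required, 710,068 in favor — approved.
C: 2/3 of 8632107 = 5754738; 5,754,738 required, 5,757,446 in favor — approved.
D: 4/5 of 983197 = 786557.60, rounded up to 786558; 786,558 required, 786,558 in favor — approved.

Approved — every class gave the required vote.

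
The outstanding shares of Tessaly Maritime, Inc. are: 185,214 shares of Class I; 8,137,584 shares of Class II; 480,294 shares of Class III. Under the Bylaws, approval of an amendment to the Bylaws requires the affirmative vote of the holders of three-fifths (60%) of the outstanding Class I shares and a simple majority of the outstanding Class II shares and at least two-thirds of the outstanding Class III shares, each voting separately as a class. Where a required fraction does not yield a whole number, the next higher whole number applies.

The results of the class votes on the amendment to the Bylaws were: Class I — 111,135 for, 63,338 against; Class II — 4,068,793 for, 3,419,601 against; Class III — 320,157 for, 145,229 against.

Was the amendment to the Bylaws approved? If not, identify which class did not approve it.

Not approved — the Class III shares did not give the required vote.

Class I: 3/5 of 185214 = 111128.40, rounded up to 111129; 111,129 required, 111,135 in favor — approved.
Class II: a majority of 8137584 is 4068793; 4,068,793 required, 4,068,793 in favor — approved.
Class III: 2/3 of 480294 = 320196; 320,196 required, 320,157 in favor — not approved.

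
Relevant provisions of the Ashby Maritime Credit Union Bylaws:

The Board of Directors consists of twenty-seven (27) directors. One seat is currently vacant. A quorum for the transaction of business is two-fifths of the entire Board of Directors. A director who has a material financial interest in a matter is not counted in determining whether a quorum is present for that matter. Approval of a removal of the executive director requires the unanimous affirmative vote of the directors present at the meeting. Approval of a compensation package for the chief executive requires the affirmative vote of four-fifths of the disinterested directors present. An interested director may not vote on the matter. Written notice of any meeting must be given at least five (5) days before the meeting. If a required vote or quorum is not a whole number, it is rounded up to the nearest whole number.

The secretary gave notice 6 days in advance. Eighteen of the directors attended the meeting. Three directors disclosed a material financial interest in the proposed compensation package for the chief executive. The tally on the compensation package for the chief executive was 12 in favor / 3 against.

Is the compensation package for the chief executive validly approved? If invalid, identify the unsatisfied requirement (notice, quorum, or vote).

Valid — all requirements satisfied.

Notice: 6 days given; 5 required (6 ≥ 5). Satisfied.
Quorum: 18 present, but the 3 interested directors do not count, leaving 15. Quorum is 11. Satisfied.
Vote: the compensation package for the chief executive requires four-fifths of the disinterested directors present (18 − 3 = 15). 4/5 of 15 = 12, so 12 affirmative votes are needed; 12 voted in favor. Satisfied.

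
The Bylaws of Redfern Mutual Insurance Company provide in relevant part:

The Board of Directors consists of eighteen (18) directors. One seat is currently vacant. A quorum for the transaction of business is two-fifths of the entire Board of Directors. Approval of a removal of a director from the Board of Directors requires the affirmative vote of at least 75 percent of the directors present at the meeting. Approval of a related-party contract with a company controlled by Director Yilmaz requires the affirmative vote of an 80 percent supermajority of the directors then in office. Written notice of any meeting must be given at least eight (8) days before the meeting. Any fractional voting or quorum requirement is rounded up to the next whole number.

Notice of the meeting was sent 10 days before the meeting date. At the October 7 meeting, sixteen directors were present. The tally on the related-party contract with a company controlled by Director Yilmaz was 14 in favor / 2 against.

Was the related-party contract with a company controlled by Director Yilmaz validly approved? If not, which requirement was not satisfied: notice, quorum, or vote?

Notice: 10 days given; 8 required (10 ≥ 8). Satisfied.
Quorum: 16 present; quorum is 8. Satisfied.
Vote: the related-party contract with a company controlled by Director Yilmaz requires four-fifths of the directors then in office (17). 4/5 of 17 = 13.60, rounded up to 14, so 14 affirmative votes are needed; 14 voted in favor. Satisfied.

Valid — all requirements satisfied.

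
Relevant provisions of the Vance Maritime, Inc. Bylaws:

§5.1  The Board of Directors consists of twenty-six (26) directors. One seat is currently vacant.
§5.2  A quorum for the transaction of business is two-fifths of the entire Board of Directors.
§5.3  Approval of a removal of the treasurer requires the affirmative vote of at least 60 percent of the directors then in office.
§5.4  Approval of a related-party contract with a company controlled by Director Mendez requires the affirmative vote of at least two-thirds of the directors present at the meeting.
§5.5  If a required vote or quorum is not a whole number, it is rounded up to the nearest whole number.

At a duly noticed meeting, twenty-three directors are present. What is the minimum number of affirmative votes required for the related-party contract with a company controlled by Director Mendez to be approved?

16

The related-party contract with a company controlled by Director Mendez requires two-thirds of the directors present (23).
2/3 of 23 = 15.33, rounded up to 16.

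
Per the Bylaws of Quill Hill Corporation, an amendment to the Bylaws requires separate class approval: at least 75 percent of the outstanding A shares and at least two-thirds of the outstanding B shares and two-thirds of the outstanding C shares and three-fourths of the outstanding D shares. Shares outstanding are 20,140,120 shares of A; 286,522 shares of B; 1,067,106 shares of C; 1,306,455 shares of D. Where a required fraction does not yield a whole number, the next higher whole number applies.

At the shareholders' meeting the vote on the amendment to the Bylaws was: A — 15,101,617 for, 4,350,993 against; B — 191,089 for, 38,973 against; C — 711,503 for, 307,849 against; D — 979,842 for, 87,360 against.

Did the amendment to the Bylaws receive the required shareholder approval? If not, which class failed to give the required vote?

A: 3/4 of 20140120 = 15105090; 15,105,090 required, 15,101,617 in favor — not approved.
B: 2/3 of 286522 = 191014.67, rounded up to 191015; 191,015 required, 191,089 in favor — approved.
C: 2/3 of 1067106 = 711404; 711,404 required, 711,503 in favor — approved.
D: 3/4 of 1306455 = 979841.25, rounded up to 979842; 979,842 required, 979,842 in favor — approved.

Not approved — the A shares did not give the required vote.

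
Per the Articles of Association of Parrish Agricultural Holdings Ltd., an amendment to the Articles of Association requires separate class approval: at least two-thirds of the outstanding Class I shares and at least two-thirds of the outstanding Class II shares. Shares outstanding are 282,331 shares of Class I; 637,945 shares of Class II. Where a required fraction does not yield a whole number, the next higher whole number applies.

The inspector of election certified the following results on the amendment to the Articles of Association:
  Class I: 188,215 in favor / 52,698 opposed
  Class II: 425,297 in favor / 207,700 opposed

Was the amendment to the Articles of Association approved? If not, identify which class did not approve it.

Class I: 2/3 of 282331 = 188220.67, rounded up to 188221; 188,221 required, 188,215 in favor — not approved.
Class II: 2/3 of 637945 = 425296.67, rounded up to 425297; 425,297 required, 425,297 in favor — approved.

Not approved — the Class I shares did not give the required vote.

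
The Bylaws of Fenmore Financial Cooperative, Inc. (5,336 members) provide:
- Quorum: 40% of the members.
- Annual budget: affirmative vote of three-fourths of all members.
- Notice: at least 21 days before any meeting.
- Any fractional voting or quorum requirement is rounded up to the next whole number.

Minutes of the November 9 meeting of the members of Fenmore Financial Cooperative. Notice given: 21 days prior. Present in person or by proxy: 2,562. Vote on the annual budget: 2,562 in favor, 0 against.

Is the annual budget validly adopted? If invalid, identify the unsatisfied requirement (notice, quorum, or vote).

Invalid — vote requirement not satisfied.

Notice: 21 days given; 21 required. Satisfied.
Quorum: 40% of 5,336 = 2,134.40, rounded up to 2,135; 2,562 present. Satisfied.
Vote: requires three-fourths of all members (5,336); 3/4 of 5336 = 4002, so 4,002 needed; 2,562 in favor. Not satisfied.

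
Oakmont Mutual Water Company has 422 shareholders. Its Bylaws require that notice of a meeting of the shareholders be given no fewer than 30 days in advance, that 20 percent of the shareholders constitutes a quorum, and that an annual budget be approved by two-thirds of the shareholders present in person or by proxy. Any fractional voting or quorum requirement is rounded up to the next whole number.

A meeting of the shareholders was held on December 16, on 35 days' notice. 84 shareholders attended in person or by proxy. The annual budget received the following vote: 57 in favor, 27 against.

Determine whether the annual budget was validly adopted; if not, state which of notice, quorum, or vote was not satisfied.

Invalid — quorum requirement not satisfied.

Notice: 35 days given; 30 required. Satisfied.
Quorum: 20% of 422 = 84.40, rounded up to 85; 84 present. Not satisfied.
Vote: requires two-thirds of those present (84); 2/3 of 84 = 56, so 56 needed; 57 in favor. Satisfied.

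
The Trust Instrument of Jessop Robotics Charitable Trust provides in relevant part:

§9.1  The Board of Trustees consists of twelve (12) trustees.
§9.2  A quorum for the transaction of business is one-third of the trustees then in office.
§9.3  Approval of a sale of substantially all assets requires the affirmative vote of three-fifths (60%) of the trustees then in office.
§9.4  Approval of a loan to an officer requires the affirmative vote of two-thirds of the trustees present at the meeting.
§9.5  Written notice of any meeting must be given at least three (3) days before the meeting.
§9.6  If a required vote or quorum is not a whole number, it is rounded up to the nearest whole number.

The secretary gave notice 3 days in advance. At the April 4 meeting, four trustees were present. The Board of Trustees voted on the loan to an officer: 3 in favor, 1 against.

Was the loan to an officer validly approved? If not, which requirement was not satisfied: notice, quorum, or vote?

Notice: 3 days given; 3 required (3 ≥ 3). Satisfied.
Quorum: 4 present; quorum is 4. Satisfied.
Vote: the loan to an officer requires two-thirds of the trustees present (4). 2/3 of 4 = 2.67, rounded up to 3, so 3 affirmative votes are needed; 3 voted in favor. Satisfied.

Valid — all requirements satisfied.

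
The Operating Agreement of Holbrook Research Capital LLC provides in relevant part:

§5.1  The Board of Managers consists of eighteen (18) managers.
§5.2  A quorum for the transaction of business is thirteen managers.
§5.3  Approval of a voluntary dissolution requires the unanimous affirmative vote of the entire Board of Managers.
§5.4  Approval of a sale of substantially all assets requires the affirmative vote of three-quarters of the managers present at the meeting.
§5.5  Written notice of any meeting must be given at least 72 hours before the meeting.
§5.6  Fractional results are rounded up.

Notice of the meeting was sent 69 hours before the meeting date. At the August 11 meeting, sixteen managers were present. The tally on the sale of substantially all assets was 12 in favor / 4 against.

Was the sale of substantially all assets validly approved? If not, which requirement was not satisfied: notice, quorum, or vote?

Notice: 69 hours given; 72 required (69 < 72). Not satisfied.
Quorum: 16 present; quorum is 13. Satisfied.
Vote: the sale of substantially all assets requires three-fourths of the managers present (16). 3/4 of 16 = 12, so 12 affirmative votes are needed; 12 voted in favor. Satisfied.

Invalid — notice requirement not satisfied.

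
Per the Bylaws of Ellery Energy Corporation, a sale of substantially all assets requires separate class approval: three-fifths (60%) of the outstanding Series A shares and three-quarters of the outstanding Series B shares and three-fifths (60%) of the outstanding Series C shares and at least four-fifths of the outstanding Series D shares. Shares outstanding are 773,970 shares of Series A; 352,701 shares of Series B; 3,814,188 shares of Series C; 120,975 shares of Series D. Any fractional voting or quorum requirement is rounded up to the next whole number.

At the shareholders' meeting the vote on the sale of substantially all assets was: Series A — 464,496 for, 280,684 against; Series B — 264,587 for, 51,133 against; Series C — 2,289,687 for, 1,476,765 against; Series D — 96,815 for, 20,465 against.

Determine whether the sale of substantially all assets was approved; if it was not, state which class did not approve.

Approved — every class gave the required vote.

Series A: 3/5 of 773970 = 464382; 464,382 required, 464,496 in favor — approved.
Series B: 3/4 of 352701 = 264525.75, rounded up to 264526; 264,526 required, 264,587 in favor — approved.
Series C: 3/5 of 3814188 = 2288512.80, rounded up to 2288513; 2,288,513 required, 2,289,687 in favor — approved.
Series D: 4/5 of 120975 = 96780; 96,780 required, 96,815 in favor — approved.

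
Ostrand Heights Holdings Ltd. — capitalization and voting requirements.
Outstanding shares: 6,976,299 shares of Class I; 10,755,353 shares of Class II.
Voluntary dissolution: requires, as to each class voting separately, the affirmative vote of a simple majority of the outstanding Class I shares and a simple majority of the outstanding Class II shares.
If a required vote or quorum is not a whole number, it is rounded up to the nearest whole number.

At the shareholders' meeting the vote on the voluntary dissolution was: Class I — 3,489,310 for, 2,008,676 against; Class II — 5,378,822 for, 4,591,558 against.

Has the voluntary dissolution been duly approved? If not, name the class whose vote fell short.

Approved — every class gave the required vote.

Class I: a majority of 6976299 is 3488150; 3,488,150 required, 3,489,310 in favor — approved.
Class II: a majority of 10755353 is 5377677; 5,377,677 required, 5,378,822 in favor — approved.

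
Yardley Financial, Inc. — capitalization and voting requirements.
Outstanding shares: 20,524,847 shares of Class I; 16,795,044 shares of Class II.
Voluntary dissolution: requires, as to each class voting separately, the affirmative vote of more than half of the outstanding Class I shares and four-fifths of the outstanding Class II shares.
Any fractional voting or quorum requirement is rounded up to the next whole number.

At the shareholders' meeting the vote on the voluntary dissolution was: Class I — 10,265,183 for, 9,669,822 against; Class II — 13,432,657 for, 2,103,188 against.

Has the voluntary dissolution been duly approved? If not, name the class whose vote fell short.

Class I: a majority of 20524847 is 10262424; 10,262,424 required, 10,265,183 in favor — approved.
Class II: 4/5 of 16795044 = 13436035.20, rounded up to 13436036; 13,436,036 required, 13,432,657 in favor — not approved.

Not approved — the Class II shares did not give the required vote.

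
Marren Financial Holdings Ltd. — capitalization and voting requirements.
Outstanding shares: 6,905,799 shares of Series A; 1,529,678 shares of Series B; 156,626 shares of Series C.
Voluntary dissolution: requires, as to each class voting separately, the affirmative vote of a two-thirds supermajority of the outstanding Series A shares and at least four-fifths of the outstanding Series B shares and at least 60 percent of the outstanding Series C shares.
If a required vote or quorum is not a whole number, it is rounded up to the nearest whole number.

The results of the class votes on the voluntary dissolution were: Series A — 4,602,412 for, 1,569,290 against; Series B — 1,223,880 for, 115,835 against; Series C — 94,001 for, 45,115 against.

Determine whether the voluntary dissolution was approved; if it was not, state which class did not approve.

Series A: 2/3 of 6905799 = 4603866; 4,603,866 required, 4,602,412 in favor — not approved.
Series B: 4/5 of 1529678 = 1223742.40, rounded up to 1223743; 1,223,743 required, 1,223,880 in favor — approved.
Series C: 3/5 of 156626 = 93975.60, rounded up to 93976; 93,976 required, 94,001 in favor — approved.

Not approved — the Series A shares did not give the required vote.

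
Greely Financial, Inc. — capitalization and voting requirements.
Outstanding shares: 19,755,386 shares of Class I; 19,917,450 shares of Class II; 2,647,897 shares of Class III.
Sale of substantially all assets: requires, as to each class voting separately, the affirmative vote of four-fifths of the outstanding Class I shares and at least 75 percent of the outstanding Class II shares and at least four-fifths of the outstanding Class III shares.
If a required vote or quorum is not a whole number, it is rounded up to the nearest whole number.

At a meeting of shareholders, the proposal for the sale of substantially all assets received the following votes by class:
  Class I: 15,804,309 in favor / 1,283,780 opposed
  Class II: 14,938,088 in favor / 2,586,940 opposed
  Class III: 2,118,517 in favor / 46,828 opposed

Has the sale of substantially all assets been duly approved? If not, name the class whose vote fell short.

Class I: 4/5 of 19755386 = 15804308.80, rounded up to 15804309; 15,804,309 required, 15,804,309 in favor — approved.
Class II: 3/4 of 19917450 = 14938087.50, rounded up to 14938088; 14,938,088 required, 14,938,088 in favor — approved.
Class III: 4/5 of 2647897 = 2118317.60, rounded up to 2118318; 2,118,318 required, 2,118,517 in favor — approved.

Approved — every class gave the required vote.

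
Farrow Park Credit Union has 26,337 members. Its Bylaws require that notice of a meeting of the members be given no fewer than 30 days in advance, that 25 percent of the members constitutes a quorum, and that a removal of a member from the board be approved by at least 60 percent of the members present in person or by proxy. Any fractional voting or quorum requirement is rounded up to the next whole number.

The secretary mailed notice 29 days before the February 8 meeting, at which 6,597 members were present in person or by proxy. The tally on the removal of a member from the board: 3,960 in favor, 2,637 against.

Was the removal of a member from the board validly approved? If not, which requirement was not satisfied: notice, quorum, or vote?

Invalid — notice requirement not satisfied.

Notice: 29 days given; 30 required. Not satisfied.
Quorum: 25% of 26,337 = 6,584.25, rounded up to 6,585; 6,597 present. Satisfied.
Vote: requires three-fifths of those present (6,597); 3/5 of 6597 = 3958.20, rounded up to 3959, so 3,959 needed; 3,960 in favor. Satisfied.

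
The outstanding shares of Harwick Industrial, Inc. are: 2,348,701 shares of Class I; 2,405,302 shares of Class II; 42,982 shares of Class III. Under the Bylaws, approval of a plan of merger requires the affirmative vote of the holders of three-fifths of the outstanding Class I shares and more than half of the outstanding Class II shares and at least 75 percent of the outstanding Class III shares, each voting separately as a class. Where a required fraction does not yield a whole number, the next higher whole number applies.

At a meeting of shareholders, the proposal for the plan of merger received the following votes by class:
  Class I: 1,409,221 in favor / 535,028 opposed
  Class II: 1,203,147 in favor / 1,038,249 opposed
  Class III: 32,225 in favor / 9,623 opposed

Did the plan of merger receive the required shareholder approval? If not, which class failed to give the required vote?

Class I: 3/5 of 2348701 = 1409220.60, rounded up to 1409221; 1,409,221 required, 1,409,221 in favor — approved.
Class II: a majority of 2405302 is 1202652; 1,202,652 required, 1,203,147 in favor — approved.
Class III: 3/4 of 42982 = 32236.50, rounded up to 32237; 32,237 required, 32,225 in favor — not approved.

Not approved — the Class III shares did not give the required vote.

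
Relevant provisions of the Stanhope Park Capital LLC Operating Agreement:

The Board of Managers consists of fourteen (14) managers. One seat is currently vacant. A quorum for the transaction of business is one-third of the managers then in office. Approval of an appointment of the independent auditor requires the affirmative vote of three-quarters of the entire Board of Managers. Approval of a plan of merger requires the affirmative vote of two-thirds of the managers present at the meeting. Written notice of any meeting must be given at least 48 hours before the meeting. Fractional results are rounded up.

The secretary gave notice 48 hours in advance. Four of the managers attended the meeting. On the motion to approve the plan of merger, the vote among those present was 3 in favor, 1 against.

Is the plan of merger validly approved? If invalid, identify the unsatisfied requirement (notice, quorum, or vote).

Invalid — quorum requirement not satisfied.

Notice: 48 hours given; 48 required (48 ≥ 48). Satisfied.
Quorum: 4 present; quorum is 5. Not satisfied.
Vote: the plan of merger requires two-thirds of the managers present (4). 2/3 of 4 = 2.67, rounded up to 3, so 3 affirmative votes are needed; 3 voted in favor. Satisfied. (Moot — without a quorum no business can be validly transacted.)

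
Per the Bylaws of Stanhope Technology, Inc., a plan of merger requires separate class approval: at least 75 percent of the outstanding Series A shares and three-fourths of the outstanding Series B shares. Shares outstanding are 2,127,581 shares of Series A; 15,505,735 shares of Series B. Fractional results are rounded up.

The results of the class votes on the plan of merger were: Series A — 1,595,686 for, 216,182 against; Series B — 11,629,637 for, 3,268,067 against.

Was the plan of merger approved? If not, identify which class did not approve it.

Series A: 3/4 of 2127581 = 1595685.75, rounded up to 1595686; 1,595,686 required, 1,595,686 in favor — approved.
Series B: 3/4 of 15505735 = 11629301.25, rounded up to 11629302; 11,629,302 required, 11,629,637 in favor — approved.

Approved — every class gave the required vote.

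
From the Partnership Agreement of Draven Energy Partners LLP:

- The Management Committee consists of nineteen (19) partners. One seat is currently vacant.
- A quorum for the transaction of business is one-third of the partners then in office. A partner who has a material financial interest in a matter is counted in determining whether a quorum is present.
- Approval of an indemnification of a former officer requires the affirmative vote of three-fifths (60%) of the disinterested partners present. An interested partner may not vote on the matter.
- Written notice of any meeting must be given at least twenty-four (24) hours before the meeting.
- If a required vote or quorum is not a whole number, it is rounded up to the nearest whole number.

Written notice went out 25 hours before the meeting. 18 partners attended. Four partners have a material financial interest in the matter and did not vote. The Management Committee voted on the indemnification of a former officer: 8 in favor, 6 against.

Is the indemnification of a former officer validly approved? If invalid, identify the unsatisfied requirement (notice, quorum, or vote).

Notice: 25 hours given; 24 required (25 ≥ 24). Satisfied.
Quorum: 18 present (interested partners count toward quorum); quorum is 6. Satisfied.
Vote: the indemnification of a former officer requires three-fifths of the disinterested partners present (18 − 4 = 14). 3/5 of 14 = 8.40, rounded up to 9, so 9 affirmative votes are needed; 8 voted in favor. Not satisfied.

Invalid — vote requirement not satisfied.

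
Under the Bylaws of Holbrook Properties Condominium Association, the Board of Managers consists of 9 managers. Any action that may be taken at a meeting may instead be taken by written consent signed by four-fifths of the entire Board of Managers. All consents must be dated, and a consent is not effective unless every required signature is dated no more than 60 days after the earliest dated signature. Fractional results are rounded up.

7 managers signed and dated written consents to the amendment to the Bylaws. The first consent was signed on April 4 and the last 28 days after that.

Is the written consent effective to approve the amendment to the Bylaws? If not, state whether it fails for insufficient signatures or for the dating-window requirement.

Not effective — insufficient signatures.

Signatures required: four-fifths of 9 — 4/5 of 9 = 7.20, rounded up to 8, so 8 needed; 7 signed. Insufficient.
Dating window: the latest signature is 28 days after the earliest; the limit is 60 days. Within the window.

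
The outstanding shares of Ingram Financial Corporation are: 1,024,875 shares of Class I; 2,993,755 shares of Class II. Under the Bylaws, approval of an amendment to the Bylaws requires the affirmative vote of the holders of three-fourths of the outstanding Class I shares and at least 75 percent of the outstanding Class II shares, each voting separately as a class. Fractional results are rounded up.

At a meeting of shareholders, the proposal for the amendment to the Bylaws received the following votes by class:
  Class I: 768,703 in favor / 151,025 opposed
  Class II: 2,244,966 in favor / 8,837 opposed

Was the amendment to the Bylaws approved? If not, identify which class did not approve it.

Class I: 3/4 of 1024875 = 768656.25, rounded up to 768657; 768,657 required, 768,703 in favor — approved.
Class II: 3/4 of 2993755 = 2245316.25, rounded up to 2245317; 2,245,317 required, 2,244,966 in favor — not approved.

Not approved — the Class II shares did not give the required vote.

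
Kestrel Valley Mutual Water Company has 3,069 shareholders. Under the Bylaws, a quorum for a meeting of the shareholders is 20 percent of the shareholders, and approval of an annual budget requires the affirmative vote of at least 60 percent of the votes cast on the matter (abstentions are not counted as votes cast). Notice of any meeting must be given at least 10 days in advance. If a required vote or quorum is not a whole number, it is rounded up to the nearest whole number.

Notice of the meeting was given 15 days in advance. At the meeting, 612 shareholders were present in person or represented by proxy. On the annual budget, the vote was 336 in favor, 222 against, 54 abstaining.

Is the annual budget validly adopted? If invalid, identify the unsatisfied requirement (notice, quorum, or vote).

Invalid — quorum requirement not satisfied.

Notice: 15 days given; 10 required. Satisfied.
Quorum: 20% of 3,069 = 613.80, rounded up to 614; 612 present. Not satisfied.
Vote: requires three-fifths of the votes cast (612 − 54 abstaining = 558); 3/5 of 558 = 334.80, rounded up to 335, so 335 needed; 336 in favor. Satisfied.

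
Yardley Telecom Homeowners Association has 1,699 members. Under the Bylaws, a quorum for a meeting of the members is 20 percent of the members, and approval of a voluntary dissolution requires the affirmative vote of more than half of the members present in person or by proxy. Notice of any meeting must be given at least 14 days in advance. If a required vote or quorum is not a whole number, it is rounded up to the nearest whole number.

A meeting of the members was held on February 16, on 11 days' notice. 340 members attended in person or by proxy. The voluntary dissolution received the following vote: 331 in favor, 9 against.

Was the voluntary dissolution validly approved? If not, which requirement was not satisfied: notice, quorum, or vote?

Notice: 11 days given; 14 required. Not satisfied.
Quorum: 20% of 1,699 = 339.80, rounded up to 340; 340 present. Satisfied.
Vote: requires a majority of those present (340); a majority of 340 is 171, so 171 needed; 331 in favor. Satisfied.

Invalid — notice requirement not satisfied.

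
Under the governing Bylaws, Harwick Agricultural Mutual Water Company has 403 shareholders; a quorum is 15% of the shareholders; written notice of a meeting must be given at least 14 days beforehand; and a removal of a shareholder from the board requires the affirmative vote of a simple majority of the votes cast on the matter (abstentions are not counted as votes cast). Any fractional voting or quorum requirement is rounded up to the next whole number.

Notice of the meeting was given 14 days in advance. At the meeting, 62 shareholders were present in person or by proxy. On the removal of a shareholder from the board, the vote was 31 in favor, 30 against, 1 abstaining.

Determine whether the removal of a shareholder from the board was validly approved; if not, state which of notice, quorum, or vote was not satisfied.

Notice: 14 days given; 14 required. Satisfied.
Quorum: 15% of 403 = 60.45, rounded up to 61; 62 present. Satisfied.
Vote: requires a majority of the votes cast (62 − 1 abstaining = 61); a majority of 61 is 31, so 31 needed; 31 in favor. Satisfied.

Valid — all requirements satisfied.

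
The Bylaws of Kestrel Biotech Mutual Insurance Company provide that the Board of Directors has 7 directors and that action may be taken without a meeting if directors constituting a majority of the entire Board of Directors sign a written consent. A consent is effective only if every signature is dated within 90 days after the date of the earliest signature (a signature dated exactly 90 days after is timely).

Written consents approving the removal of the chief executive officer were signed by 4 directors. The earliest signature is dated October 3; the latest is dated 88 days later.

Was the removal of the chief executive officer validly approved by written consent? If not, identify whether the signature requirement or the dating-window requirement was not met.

Effective — both the signature and dating-window requirements are satisfied.

Signatures required: a majority of 7 — a majority of 7 is 4, so 4 needed; 4 signed. Sufficient.
Dating window: the latest signature is 88 days after the earliest; the limit is 90 days. Within the window.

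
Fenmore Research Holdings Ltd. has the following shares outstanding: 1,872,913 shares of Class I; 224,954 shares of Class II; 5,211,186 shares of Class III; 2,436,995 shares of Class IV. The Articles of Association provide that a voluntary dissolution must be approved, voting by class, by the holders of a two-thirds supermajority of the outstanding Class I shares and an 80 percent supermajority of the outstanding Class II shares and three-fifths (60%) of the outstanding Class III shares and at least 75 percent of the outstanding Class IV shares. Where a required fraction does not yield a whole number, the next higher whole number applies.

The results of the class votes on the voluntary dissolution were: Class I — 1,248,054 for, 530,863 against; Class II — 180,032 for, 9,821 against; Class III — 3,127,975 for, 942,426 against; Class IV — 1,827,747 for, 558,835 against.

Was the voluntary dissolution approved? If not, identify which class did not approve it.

Not approved — the Class I shares did not give the required vote.

Class I: 2/3 of 1872913 = 1248608.67, rounded up to 1248609; 1,248,609 required, 1,248,054 in favor — not approved.
Class II: 4/5 of 224954 = 179963.20, rounded up to 179964; 179,964 required, 180,032 in favor — approved.
Class III: 3/5 of 5211186 = 3126711.60, rounded up to 3126712; 3,126,712 required, 3,127,975 in favor — approved.
Class IV: 3/4 of 2436995 = 1827746.25, rounded up to 1827747; 1,827,747 required, 1,827,747 in favor — approved.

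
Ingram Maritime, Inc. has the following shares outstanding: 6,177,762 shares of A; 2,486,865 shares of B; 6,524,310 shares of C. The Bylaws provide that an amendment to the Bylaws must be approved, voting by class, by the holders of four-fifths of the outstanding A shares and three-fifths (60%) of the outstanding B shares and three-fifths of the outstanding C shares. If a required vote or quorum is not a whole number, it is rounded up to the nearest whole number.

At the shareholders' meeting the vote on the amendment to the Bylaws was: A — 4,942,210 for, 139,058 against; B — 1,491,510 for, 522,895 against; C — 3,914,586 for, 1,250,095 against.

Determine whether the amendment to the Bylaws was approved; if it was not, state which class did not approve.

Not approved — the B shares did not give the required vote.

A: 4/5 of 6177762 = 4942209.60, rounded up to 4942210; 4,942,210 required, 4,942,210 in favor — approved.
B: 3/5 of 2486865 = 1492119; 1,492,119 required, 1,491,510 in favor — not approved.
C: 3/5 of 6524310 = 3914586; 3,914,586 required, 3,914,586 in favor — approved.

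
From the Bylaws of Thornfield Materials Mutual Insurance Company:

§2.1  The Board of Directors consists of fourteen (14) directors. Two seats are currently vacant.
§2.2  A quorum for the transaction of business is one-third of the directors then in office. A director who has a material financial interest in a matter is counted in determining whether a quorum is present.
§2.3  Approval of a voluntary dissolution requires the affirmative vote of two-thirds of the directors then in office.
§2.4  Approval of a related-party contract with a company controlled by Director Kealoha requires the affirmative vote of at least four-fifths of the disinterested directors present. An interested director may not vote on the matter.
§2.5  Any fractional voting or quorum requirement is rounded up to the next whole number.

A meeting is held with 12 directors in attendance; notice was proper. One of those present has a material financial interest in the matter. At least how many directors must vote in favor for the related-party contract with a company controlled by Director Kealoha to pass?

The related-party contract with a company controlled by Director Kealoha requires four-fifths of the disinterested directors present (12 − 1 = 11).
4/5 of 11 = 8.80, rounded up to 9.

9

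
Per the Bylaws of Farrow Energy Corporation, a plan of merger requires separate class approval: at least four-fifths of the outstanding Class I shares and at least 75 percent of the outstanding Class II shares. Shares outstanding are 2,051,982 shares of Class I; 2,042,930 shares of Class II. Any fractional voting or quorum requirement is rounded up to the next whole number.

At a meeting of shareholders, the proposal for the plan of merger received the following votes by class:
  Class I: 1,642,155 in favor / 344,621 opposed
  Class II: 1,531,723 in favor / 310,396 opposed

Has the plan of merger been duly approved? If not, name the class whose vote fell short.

Not approved — the Class II shares did not give the required vote.

Class I: 4/5 of 2051982 = 1641585.60, rounded up to 1641586; 1,641,586 required, 1,642,155 in favor — approved.
Class II: 3/4 of 2042930 = 1532197.50, rounded up to 1532198; 1,532,198 required, 1,531,723 in favor — not approved.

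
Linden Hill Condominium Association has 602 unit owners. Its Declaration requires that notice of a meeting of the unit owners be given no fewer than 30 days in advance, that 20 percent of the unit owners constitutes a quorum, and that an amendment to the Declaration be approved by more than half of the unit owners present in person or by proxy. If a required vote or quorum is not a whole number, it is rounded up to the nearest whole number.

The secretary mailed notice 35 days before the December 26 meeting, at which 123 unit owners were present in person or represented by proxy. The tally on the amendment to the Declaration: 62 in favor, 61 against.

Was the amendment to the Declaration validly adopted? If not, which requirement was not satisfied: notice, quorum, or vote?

Valid — all requirements satisfied.

Notice: 35 days given; 30 required. Satisfied.
Quorum: 20% of 602 = 120.40, rounded up to 121; 123 present. Satisfied.
Vote: requires a majority of those present (123); a majority of 123 is 62, so 62 needed; 62 in favor. Satisfied.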